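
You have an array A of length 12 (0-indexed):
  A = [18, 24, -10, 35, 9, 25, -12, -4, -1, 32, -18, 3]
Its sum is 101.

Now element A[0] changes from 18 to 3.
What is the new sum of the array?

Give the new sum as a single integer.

Answer: 86

Derivation:
Old value at index 0: 18
New value at index 0: 3
Delta = 3 - 18 = -15
New sum = old_sum + delta = 101 + (-15) = 86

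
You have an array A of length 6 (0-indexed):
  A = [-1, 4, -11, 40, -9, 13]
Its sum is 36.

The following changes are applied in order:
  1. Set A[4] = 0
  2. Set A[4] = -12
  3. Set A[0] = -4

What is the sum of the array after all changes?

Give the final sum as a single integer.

Answer: 30

Derivation:
Initial sum: 36
Change 1: A[4] -9 -> 0, delta = 9, sum = 45
Change 2: A[4] 0 -> -12, delta = -12, sum = 33
Change 3: A[0] -1 -> -4, delta = -3, sum = 30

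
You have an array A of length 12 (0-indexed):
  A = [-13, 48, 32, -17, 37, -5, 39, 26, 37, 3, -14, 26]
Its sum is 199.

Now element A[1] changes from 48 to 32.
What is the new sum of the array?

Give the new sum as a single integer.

Old value at index 1: 48
New value at index 1: 32
Delta = 32 - 48 = -16
New sum = old_sum + delta = 199 + (-16) = 183

Answer: 183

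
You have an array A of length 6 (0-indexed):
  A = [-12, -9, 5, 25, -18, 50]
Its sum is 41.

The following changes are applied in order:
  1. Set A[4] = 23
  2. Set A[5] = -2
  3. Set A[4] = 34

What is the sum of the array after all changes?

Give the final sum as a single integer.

Answer: 41

Derivation:
Initial sum: 41
Change 1: A[4] -18 -> 23, delta = 41, sum = 82
Change 2: A[5] 50 -> -2, delta = -52, sum = 30
Change 3: A[4] 23 -> 34, delta = 11, sum = 41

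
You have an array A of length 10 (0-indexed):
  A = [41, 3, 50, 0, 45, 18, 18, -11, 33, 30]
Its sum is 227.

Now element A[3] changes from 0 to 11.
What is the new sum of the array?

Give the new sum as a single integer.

Old value at index 3: 0
New value at index 3: 11
Delta = 11 - 0 = 11
New sum = old_sum + delta = 227 + (11) = 238

Answer: 238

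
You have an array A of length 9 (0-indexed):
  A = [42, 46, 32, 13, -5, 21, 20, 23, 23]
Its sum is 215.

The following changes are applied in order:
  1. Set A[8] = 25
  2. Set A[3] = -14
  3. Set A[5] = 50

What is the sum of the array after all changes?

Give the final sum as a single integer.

Answer: 219

Derivation:
Initial sum: 215
Change 1: A[8] 23 -> 25, delta = 2, sum = 217
Change 2: A[3] 13 -> -14, delta = -27, sum = 190
Change 3: A[5] 21 -> 50, delta = 29, sum = 219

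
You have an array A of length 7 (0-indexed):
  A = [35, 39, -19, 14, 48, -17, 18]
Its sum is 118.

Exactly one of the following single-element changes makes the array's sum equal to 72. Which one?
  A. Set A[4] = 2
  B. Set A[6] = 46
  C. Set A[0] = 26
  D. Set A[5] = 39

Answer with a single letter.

Answer: A

Derivation:
Option A: A[4] 48->2, delta=-46, new_sum=118+(-46)=72 <-- matches target
Option B: A[6] 18->46, delta=28, new_sum=118+(28)=146
Option C: A[0] 35->26, delta=-9, new_sum=118+(-9)=109
Option D: A[5] -17->39, delta=56, new_sum=118+(56)=174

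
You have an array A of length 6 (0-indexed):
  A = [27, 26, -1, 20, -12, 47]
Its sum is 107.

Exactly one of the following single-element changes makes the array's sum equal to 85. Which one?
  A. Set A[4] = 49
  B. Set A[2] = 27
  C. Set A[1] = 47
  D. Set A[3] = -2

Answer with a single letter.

Option A: A[4] -12->49, delta=61, new_sum=107+(61)=168
Option B: A[2] -1->27, delta=28, new_sum=107+(28)=135
Option C: A[1] 26->47, delta=21, new_sum=107+(21)=128
Option D: A[3] 20->-2, delta=-22, new_sum=107+(-22)=85 <-- matches target

Answer: D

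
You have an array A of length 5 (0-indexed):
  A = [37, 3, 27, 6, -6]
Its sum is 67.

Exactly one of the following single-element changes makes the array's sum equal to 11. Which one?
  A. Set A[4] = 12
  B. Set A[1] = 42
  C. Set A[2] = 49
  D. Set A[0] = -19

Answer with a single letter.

Answer: D

Derivation:
Option A: A[4] -6->12, delta=18, new_sum=67+(18)=85
Option B: A[1] 3->42, delta=39, new_sum=67+(39)=106
Option C: A[2] 27->49, delta=22, new_sum=67+(22)=89
Option D: A[0] 37->-19, delta=-56, new_sum=67+(-56)=11 <-- matches target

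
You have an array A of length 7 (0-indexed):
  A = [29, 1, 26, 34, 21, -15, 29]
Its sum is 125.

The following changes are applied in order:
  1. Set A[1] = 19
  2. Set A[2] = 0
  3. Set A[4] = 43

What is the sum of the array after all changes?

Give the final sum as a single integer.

Answer: 139

Derivation:
Initial sum: 125
Change 1: A[1] 1 -> 19, delta = 18, sum = 143
Change 2: A[2] 26 -> 0, delta = -26, sum = 117
Change 3: A[4] 21 -> 43, delta = 22, sum = 139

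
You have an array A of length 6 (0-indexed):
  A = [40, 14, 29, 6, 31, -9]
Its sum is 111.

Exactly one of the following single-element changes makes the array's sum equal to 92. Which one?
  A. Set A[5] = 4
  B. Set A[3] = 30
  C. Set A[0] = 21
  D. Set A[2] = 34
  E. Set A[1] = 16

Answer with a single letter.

Option A: A[5] -9->4, delta=13, new_sum=111+(13)=124
Option B: A[3] 6->30, delta=24, new_sum=111+(24)=135
Option C: A[0] 40->21, delta=-19, new_sum=111+(-19)=92 <-- matches target
Option D: A[2] 29->34, delta=5, new_sum=111+(5)=116
Option E: A[1] 14->16, delta=2, new_sum=111+(2)=113

Answer: C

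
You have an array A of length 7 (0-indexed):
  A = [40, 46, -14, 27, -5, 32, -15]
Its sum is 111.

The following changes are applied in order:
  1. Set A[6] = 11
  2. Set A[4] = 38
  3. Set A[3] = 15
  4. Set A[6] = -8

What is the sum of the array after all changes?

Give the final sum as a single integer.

Answer: 149

Derivation:
Initial sum: 111
Change 1: A[6] -15 -> 11, delta = 26, sum = 137
Change 2: A[4] -5 -> 38, delta = 43, sum = 180
Change 3: A[3] 27 -> 15, delta = -12, sum = 168
Change 4: A[6] 11 -> -8, delta = -19, sum = 149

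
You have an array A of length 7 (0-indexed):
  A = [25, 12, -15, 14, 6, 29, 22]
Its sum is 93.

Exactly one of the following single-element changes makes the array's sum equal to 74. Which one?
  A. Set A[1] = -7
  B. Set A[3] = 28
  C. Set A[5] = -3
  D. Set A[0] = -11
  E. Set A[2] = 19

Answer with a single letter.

Answer: A

Derivation:
Option A: A[1] 12->-7, delta=-19, new_sum=93+(-19)=74 <-- matches target
Option B: A[3] 14->28, delta=14, new_sum=93+(14)=107
Option C: A[5] 29->-3, delta=-32, new_sum=93+(-32)=61
Option D: A[0] 25->-11, delta=-36, new_sum=93+(-36)=57
Option E: A[2] -15->19, delta=34, new_sum=93+(34)=127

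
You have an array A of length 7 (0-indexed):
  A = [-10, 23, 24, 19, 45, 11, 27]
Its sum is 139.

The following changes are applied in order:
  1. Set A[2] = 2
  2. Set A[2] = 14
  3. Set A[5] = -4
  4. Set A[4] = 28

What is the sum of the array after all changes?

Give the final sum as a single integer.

Initial sum: 139
Change 1: A[2] 24 -> 2, delta = -22, sum = 117
Change 2: A[2] 2 -> 14, delta = 12, sum = 129
Change 3: A[5] 11 -> -4, delta = -15, sum = 114
Change 4: A[4] 45 -> 28, delta = -17, sum = 97

Answer: 97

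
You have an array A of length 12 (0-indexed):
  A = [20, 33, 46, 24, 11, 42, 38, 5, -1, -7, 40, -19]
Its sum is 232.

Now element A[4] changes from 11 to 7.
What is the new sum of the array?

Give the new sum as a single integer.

Old value at index 4: 11
New value at index 4: 7
Delta = 7 - 11 = -4
New sum = old_sum + delta = 232 + (-4) = 228

Answer: 228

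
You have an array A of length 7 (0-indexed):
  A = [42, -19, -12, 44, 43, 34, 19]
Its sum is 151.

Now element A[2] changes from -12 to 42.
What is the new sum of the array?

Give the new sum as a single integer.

Old value at index 2: -12
New value at index 2: 42
Delta = 42 - -12 = 54
New sum = old_sum + delta = 151 + (54) = 205

Answer: 205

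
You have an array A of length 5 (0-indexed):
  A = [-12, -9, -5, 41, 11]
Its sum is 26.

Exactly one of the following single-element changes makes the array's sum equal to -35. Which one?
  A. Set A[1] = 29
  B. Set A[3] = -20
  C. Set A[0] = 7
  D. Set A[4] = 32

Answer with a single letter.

Option A: A[1] -9->29, delta=38, new_sum=26+(38)=64
Option B: A[3] 41->-20, delta=-61, new_sum=26+(-61)=-35 <-- matches target
Option C: A[0] -12->7, delta=19, new_sum=26+(19)=45
Option D: A[4] 11->32, delta=21, new_sum=26+(21)=47

Answer: B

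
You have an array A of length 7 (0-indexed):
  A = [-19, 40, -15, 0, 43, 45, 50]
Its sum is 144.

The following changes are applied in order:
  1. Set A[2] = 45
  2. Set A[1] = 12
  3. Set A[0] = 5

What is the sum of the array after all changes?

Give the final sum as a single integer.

Initial sum: 144
Change 1: A[2] -15 -> 45, delta = 60, sum = 204
Change 2: A[1] 40 -> 12, delta = -28, sum = 176
Change 3: A[0] -19 -> 5, delta = 24, sum = 200

Answer: 200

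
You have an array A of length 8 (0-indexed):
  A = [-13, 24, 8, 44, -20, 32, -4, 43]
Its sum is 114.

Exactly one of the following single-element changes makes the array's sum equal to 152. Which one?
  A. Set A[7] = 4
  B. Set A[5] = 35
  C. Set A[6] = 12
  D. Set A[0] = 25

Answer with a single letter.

Option A: A[7] 43->4, delta=-39, new_sum=114+(-39)=75
Option B: A[5] 32->35, delta=3, new_sum=114+(3)=117
Option C: A[6] -4->12, delta=16, new_sum=114+(16)=130
Option D: A[0] -13->25, delta=38, new_sum=114+(38)=152 <-- matches target

Answer: D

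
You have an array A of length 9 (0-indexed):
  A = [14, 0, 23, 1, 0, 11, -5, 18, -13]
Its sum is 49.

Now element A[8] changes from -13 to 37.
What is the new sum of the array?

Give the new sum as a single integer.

Old value at index 8: -13
New value at index 8: 37
Delta = 37 - -13 = 50
New sum = old_sum + delta = 49 + (50) = 99

Answer: 99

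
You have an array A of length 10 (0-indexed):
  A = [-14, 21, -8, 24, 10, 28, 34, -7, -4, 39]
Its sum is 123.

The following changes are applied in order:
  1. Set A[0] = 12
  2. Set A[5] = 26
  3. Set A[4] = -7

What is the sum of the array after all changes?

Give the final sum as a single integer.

Initial sum: 123
Change 1: A[0] -14 -> 12, delta = 26, sum = 149
Change 2: A[5] 28 -> 26, delta = -2, sum = 147
Change 3: A[4] 10 -> -7, delta = -17, sum = 130

Answer: 130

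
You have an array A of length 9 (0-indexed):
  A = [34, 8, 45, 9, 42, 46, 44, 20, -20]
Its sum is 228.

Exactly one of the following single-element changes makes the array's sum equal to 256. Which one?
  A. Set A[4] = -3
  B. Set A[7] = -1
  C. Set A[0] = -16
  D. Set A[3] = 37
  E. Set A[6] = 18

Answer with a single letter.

Option A: A[4] 42->-3, delta=-45, new_sum=228+(-45)=183
Option B: A[7] 20->-1, delta=-21, new_sum=228+(-21)=207
Option C: A[0] 34->-16, delta=-50, new_sum=228+(-50)=178
Option D: A[3] 9->37, delta=28, new_sum=228+(28)=256 <-- matches target
Option E: A[6] 44->18, delta=-26, new_sum=228+(-26)=202

Answer: D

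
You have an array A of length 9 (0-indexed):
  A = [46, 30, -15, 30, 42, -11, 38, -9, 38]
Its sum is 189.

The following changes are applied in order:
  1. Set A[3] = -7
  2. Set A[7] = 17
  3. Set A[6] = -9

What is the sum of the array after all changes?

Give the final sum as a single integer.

Initial sum: 189
Change 1: A[3] 30 -> -7, delta = -37, sum = 152
Change 2: A[7] -9 -> 17, delta = 26, sum = 178
Change 3: A[6] 38 -> -9, delta = -47, sum = 131

Answer: 131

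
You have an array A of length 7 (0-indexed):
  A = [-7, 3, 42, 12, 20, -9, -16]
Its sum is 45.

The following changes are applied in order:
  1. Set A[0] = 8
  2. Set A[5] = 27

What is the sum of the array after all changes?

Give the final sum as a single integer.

Initial sum: 45
Change 1: A[0] -7 -> 8, delta = 15, sum = 60
Change 2: A[5] -9 -> 27, delta = 36, sum = 96

Answer: 96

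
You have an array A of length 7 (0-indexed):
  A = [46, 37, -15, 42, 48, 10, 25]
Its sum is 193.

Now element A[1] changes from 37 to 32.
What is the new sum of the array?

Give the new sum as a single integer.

Old value at index 1: 37
New value at index 1: 32
Delta = 32 - 37 = -5
New sum = old_sum + delta = 193 + (-5) = 188

Answer: 188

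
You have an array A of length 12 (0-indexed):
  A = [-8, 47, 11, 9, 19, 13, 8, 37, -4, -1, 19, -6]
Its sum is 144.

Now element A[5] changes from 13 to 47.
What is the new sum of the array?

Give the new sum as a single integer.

Answer: 178

Derivation:
Old value at index 5: 13
New value at index 5: 47
Delta = 47 - 13 = 34
New sum = old_sum + delta = 144 + (34) = 178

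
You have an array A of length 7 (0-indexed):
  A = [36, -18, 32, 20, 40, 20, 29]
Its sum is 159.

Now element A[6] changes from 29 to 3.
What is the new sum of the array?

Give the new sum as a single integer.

Answer: 133

Derivation:
Old value at index 6: 29
New value at index 6: 3
Delta = 3 - 29 = -26
New sum = old_sum + delta = 159 + (-26) = 133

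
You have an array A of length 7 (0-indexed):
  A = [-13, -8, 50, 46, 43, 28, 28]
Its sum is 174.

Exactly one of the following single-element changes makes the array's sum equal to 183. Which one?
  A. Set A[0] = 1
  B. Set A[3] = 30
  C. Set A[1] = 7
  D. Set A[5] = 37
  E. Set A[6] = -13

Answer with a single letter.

Answer: D

Derivation:
Option A: A[0] -13->1, delta=14, new_sum=174+(14)=188
Option B: A[3] 46->30, delta=-16, new_sum=174+(-16)=158
Option C: A[1] -8->7, delta=15, new_sum=174+(15)=189
Option D: A[5] 28->37, delta=9, new_sum=174+(9)=183 <-- matches target
Option E: A[6] 28->-13, delta=-41, new_sum=174+(-41)=133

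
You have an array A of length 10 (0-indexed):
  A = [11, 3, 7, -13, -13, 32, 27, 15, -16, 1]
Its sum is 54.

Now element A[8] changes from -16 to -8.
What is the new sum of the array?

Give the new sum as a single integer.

Old value at index 8: -16
New value at index 8: -8
Delta = -8 - -16 = 8
New sum = old_sum + delta = 54 + (8) = 62

Answer: 62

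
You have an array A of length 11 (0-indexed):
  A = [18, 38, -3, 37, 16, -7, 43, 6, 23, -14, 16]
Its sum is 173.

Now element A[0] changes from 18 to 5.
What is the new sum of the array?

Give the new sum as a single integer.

Old value at index 0: 18
New value at index 0: 5
Delta = 5 - 18 = -13
New sum = old_sum + delta = 173 + (-13) = 160

Answer: 160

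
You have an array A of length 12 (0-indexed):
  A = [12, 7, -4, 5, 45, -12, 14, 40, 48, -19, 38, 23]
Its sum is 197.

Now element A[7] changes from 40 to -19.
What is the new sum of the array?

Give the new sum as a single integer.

Old value at index 7: 40
New value at index 7: -19
Delta = -19 - 40 = -59
New sum = old_sum + delta = 197 + (-59) = 138

Answer: 138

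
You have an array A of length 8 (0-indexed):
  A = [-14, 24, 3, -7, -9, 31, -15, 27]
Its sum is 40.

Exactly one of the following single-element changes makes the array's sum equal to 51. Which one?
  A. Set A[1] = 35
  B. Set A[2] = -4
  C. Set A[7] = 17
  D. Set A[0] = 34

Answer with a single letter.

Answer: A

Derivation:
Option A: A[1] 24->35, delta=11, new_sum=40+(11)=51 <-- matches target
Option B: A[2] 3->-4, delta=-7, new_sum=40+(-7)=33
Option C: A[7] 27->17, delta=-10, new_sum=40+(-10)=30
Option D: A[0] -14->34, delta=48, new_sum=40+(48)=88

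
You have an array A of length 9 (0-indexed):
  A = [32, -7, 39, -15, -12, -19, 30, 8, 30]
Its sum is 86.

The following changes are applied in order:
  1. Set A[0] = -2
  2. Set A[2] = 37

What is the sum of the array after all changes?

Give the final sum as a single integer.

Initial sum: 86
Change 1: A[0] 32 -> -2, delta = -34, sum = 52
Change 2: A[2] 39 -> 37, delta = -2, sum = 50

Answer: 50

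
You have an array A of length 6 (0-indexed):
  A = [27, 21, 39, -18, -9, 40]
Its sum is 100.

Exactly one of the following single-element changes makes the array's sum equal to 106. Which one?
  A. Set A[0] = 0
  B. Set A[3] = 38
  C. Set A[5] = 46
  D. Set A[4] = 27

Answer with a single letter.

Option A: A[0] 27->0, delta=-27, new_sum=100+(-27)=73
Option B: A[3] -18->38, delta=56, new_sum=100+(56)=156
Option C: A[5] 40->46, delta=6, new_sum=100+(6)=106 <-- matches target
Option D: A[4] -9->27, delta=36, new_sum=100+(36)=136

Answer: C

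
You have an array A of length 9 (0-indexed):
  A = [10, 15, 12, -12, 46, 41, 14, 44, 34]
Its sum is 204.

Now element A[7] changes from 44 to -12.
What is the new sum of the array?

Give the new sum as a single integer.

Answer: 148

Derivation:
Old value at index 7: 44
New value at index 7: -12
Delta = -12 - 44 = -56
New sum = old_sum + delta = 204 + (-56) = 148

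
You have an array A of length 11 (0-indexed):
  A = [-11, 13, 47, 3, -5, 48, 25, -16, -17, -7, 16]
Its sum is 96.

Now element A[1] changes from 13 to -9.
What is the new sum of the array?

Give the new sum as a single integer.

Answer: 74

Derivation:
Old value at index 1: 13
New value at index 1: -9
Delta = -9 - 13 = -22
New sum = old_sum + delta = 96 + (-22) = 74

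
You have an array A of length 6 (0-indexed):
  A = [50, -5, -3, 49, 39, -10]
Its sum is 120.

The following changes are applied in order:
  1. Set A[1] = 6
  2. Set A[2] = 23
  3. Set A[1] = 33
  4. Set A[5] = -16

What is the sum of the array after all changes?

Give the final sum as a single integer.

Initial sum: 120
Change 1: A[1] -5 -> 6, delta = 11, sum = 131
Change 2: A[2] -3 -> 23, delta = 26, sum = 157
Change 3: A[1] 6 -> 33, delta = 27, sum = 184
Change 4: A[5] -10 -> -16, delta = -6, sum = 178

Answer: 178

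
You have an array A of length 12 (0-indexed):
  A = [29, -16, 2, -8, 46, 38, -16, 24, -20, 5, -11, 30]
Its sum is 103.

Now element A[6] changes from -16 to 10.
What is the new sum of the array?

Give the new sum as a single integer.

Answer: 129

Derivation:
Old value at index 6: -16
New value at index 6: 10
Delta = 10 - -16 = 26
New sum = old_sum + delta = 103 + (26) = 129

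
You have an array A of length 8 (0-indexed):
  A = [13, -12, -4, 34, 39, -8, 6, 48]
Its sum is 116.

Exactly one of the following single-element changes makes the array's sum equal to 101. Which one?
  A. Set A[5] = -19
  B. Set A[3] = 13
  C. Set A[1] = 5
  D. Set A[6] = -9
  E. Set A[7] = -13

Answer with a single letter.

Answer: D

Derivation:
Option A: A[5] -8->-19, delta=-11, new_sum=116+(-11)=105
Option B: A[3] 34->13, delta=-21, new_sum=116+(-21)=95
Option C: A[1] -12->5, delta=17, new_sum=116+(17)=133
Option D: A[6] 6->-9, delta=-15, new_sum=116+(-15)=101 <-- matches target
Option E: A[7] 48->-13, delta=-61, new_sum=116+(-61)=55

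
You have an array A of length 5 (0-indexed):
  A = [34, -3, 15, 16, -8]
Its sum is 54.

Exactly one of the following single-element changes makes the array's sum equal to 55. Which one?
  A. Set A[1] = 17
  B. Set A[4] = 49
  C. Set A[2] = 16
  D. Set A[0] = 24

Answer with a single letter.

Answer: C

Derivation:
Option A: A[1] -3->17, delta=20, new_sum=54+(20)=74
Option B: A[4] -8->49, delta=57, new_sum=54+(57)=111
Option C: A[2] 15->16, delta=1, new_sum=54+(1)=55 <-- matches target
Option D: A[0] 34->24, delta=-10, new_sum=54+(-10)=44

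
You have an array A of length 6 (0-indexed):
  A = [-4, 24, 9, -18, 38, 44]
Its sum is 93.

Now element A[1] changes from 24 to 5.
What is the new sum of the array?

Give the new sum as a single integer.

Answer: 74

Derivation:
Old value at index 1: 24
New value at index 1: 5
Delta = 5 - 24 = -19
New sum = old_sum + delta = 93 + (-19) = 74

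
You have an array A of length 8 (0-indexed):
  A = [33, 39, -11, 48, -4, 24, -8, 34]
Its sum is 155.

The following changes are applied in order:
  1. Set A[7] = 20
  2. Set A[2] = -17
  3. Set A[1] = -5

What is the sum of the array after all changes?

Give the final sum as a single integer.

Initial sum: 155
Change 1: A[7] 34 -> 20, delta = -14, sum = 141
Change 2: A[2] -11 -> -17, delta = -6, sum = 135
Change 3: A[1] 39 -> -5, delta = -44, sum = 91

Answer: 91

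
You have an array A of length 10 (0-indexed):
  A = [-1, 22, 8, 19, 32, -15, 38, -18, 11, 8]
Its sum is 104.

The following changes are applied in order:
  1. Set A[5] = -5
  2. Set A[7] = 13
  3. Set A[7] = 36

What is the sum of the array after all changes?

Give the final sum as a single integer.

Initial sum: 104
Change 1: A[5] -15 -> -5, delta = 10, sum = 114
Change 2: A[7] -18 -> 13, delta = 31, sum = 145
Change 3: A[7] 13 -> 36, delta = 23, sum = 168

Answer: 168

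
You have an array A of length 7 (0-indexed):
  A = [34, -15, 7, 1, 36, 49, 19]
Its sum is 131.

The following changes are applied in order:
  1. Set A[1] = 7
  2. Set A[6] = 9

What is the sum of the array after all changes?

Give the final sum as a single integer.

Initial sum: 131
Change 1: A[1] -15 -> 7, delta = 22, sum = 153
Change 2: A[6] 19 -> 9, delta = -10, sum = 143

Answer: 143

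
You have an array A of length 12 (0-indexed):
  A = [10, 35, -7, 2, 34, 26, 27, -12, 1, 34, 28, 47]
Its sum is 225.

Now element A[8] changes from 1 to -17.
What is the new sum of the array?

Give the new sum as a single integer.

Answer: 207

Derivation:
Old value at index 8: 1
New value at index 8: -17
Delta = -17 - 1 = -18
New sum = old_sum + delta = 225 + (-18) = 207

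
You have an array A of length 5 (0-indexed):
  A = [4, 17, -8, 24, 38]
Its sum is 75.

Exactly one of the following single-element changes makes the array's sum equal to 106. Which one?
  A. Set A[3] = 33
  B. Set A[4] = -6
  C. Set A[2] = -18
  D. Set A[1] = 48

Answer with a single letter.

Option A: A[3] 24->33, delta=9, new_sum=75+(9)=84
Option B: A[4] 38->-6, delta=-44, new_sum=75+(-44)=31
Option C: A[2] -8->-18, delta=-10, new_sum=75+(-10)=65
Option D: A[1] 17->48, delta=31, new_sum=75+(31)=106 <-- matches target

Answer: D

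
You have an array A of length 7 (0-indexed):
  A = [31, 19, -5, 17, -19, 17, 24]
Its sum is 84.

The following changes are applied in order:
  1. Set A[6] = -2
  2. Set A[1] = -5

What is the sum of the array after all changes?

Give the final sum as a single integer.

Answer: 34

Derivation:
Initial sum: 84
Change 1: A[6] 24 -> -2, delta = -26, sum = 58
Change 2: A[1] 19 -> -5, delta = -24, sum = 34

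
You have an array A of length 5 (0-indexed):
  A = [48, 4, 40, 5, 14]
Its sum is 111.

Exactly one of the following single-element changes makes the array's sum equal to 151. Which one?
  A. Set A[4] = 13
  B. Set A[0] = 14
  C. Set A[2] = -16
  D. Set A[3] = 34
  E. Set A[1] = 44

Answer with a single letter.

Answer: E

Derivation:
Option A: A[4] 14->13, delta=-1, new_sum=111+(-1)=110
Option B: A[0] 48->14, delta=-34, new_sum=111+(-34)=77
Option C: A[2] 40->-16, delta=-56, new_sum=111+(-56)=55
Option D: A[3] 5->34, delta=29, new_sum=111+(29)=140
Option E: A[1] 4->44, delta=40, new_sum=111+(40)=151 <-- matches target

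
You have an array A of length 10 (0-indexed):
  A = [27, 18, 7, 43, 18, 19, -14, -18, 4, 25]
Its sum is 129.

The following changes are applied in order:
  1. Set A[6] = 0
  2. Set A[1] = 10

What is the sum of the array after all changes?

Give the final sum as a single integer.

Answer: 135

Derivation:
Initial sum: 129
Change 1: A[6] -14 -> 0, delta = 14, sum = 143
Change 2: A[1] 18 -> 10, delta = -8, sum = 135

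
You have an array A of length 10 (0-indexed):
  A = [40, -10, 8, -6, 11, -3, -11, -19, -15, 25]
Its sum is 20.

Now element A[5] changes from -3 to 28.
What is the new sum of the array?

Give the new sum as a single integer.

Old value at index 5: -3
New value at index 5: 28
Delta = 28 - -3 = 31
New sum = old_sum + delta = 20 + (31) = 51

Answer: 51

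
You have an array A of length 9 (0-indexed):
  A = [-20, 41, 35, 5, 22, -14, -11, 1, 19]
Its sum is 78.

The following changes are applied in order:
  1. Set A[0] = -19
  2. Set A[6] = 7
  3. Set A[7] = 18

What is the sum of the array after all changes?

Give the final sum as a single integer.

Answer: 114

Derivation:
Initial sum: 78
Change 1: A[0] -20 -> -19, delta = 1, sum = 79
Change 2: A[6] -11 -> 7, delta = 18, sum = 97
Change 3: A[7] 1 -> 18, delta = 17, sum = 114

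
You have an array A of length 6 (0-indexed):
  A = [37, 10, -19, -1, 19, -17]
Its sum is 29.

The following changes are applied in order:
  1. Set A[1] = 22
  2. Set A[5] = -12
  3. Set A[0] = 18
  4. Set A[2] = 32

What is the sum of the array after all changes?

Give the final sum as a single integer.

Initial sum: 29
Change 1: A[1] 10 -> 22, delta = 12, sum = 41
Change 2: A[5] -17 -> -12, delta = 5, sum = 46
Change 3: A[0] 37 -> 18, delta = -19, sum = 27
Change 4: A[2] -19 -> 32, delta = 51, sum = 78

Answer: 78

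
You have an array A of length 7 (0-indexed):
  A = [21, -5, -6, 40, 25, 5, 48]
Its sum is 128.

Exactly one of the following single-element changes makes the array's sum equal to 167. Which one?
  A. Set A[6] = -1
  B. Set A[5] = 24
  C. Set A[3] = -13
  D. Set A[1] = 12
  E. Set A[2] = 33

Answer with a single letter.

Answer: E

Derivation:
Option A: A[6] 48->-1, delta=-49, new_sum=128+(-49)=79
Option B: A[5] 5->24, delta=19, new_sum=128+(19)=147
Option C: A[3] 40->-13, delta=-53, new_sum=128+(-53)=75
Option D: A[1] -5->12, delta=17, new_sum=128+(17)=145
Option E: A[2] -6->33, delta=39, new_sum=128+(39)=167 <-- matches target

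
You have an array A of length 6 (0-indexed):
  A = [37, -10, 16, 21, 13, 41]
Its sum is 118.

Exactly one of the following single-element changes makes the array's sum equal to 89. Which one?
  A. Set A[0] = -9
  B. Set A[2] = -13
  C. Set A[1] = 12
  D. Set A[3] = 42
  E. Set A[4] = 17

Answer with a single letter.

Answer: B

Derivation:
Option A: A[0] 37->-9, delta=-46, new_sum=118+(-46)=72
Option B: A[2] 16->-13, delta=-29, new_sum=118+(-29)=89 <-- matches target
Option C: A[1] -10->12, delta=22, new_sum=118+(22)=140
Option D: A[3] 21->42, delta=21, new_sum=118+(21)=139
Option E: A[4] 13->17, delta=4, new_sum=118+(4)=122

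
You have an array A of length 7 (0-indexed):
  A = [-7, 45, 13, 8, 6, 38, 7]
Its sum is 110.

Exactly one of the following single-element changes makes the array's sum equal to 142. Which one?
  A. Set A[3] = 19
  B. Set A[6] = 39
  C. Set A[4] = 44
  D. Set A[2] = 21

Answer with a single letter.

Option A: A[3] 8->19, delta=11, new_sum=110+(11)=121
Option B: A[6] 7->39, delta=32, new_sum=110+(32)=142 <-- matches target
Option C: A[4] 6->44, delta=38, new_sum=110+(38)=148
Option D: A[2] 13->21, delta=8, new_sum=110+(8)=118

Answer: B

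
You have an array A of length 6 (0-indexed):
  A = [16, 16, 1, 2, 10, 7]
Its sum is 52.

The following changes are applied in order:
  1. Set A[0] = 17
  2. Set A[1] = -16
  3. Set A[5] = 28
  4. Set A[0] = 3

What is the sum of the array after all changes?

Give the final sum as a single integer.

Answer: 28

Derivation:
Initial sum: 52
Change 1: A[0] 16 -> 17, delta = 1, sum = 53
Change 2: A[1] 16 -> -16, delta = -32, sum = 21
Change 3: A[5] 7 -> 28, delta = 21, sum = 42
Change 4: A[0] 17 -> 3, delta = -14, sum = 28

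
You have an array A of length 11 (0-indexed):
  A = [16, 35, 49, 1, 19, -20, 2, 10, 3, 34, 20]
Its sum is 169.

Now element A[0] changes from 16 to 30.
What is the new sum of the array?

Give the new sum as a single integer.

Old value at index 0: 16
New value at index 0: 30
Delta = 30 - 16 = 14
New sum = old_sum + delta = 169 + (14) = 183

Answer: 183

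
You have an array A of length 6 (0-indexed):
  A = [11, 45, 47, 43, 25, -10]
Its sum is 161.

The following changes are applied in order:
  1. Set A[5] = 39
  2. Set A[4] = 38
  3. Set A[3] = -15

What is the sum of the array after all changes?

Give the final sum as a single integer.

Answer: 165

Derivation:
Initial sum: 161
Change 1: A[5] -10 -> 39, delta = 49, sum = 210
Change 2: A[4] 25 -> 38, delta = 13, sum = 223
Change 3: A[3] 43 -> -15, delta = -58, sum = 165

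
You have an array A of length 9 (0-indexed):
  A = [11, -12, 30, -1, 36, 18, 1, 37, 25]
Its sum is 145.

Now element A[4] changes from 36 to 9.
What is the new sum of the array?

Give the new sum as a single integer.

Old value at index 4: 36
New value at index 4: 9
Delta = 9 - 36 = -27
New sum = old_sum + delta = 145 + (-27) = 118

Answer: 118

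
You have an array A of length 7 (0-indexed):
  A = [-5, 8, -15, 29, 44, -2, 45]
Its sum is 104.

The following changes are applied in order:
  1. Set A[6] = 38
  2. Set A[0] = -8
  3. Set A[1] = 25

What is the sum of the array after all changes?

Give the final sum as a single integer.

Answer: 111

Derivation:
Initial sum: 104
Change 1: A[6] 45 -> 38, delta = -7, sum = 97
Change 2: A[0] -5 -> -8, delta = -3, sum = 94
Change 3: A[1] 8 -> 25, delta = 17, sum = 111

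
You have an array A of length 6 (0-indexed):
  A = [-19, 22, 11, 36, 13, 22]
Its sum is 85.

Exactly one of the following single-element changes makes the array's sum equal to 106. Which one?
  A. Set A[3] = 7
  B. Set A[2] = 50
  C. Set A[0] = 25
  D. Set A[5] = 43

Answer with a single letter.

Option A: A[3] 36->7, delta=-29, new_sum=85+(-29)=56
Option B: A[2] 11->50, delta=39, new_sum=85+(39)=124
Option C: A[0] -19->25, delta=44, new_sum=85+(44)=129
Option D: A[5] 22->43, delta=21, new_sum=85+(21)=106 <-- matches target

Answer: D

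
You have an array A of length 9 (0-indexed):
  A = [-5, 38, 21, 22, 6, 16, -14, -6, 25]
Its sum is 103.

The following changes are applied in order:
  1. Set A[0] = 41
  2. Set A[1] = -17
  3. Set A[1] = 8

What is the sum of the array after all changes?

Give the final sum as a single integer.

Initial sum: 103
Change 1: A[0] -5 -> 41, delta = 46, sum = 149
Change 2: A[1] 38 -> -17, delta = -55, sum = 94
Change 3: A[1] -17 -> 8, delta = 25, sum = 119

Answer: 119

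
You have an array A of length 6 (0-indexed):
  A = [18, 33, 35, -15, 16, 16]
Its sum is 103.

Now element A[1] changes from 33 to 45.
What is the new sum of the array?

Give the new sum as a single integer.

Answer: 115

Derivation:
Old value at index 1: 33
New value at index 1: 45
Delta = 45 - 33 = 12
New sum = old_sum + delta = 103 + (12) = 115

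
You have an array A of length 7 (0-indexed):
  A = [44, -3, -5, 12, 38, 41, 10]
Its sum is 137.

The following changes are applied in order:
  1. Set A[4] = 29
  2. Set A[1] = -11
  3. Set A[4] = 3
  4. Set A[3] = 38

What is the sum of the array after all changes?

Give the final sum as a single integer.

Answer: 120

Derivation:
Initial sum: 137
Change 1: A[4] 38 -> 29, delta = -9, sum = 128
Change 2: A[1] -3 -> -11, delta = -8, sum = 120
Change 3: A[4] 29 -> 3, delta = -26, sum = 94
Change 4: A[3] 12 -> 38, delta = 26, sum = 120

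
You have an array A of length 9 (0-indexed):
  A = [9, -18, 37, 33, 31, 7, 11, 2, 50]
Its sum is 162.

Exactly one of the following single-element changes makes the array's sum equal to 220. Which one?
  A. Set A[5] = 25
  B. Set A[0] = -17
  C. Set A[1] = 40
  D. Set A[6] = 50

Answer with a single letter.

Option A: A[5] 7->25, delta=18, new_sum=162+(18)=180
Option B: A[0] 9->-17, delta=-26, new_sum=162+(-26)=136
Option C: A[1] -18->40, delta=58, new_sum=162+(58)=220 <-- matches target
Option D: A[6] 11->50, delta=39, new_sum=162+(39)=201

Answer: C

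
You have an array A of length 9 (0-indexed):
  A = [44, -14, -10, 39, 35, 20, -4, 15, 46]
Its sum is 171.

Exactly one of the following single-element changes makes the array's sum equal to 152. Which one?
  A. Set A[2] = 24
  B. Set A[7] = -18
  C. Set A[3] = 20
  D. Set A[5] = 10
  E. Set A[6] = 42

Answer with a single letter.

Option A: A[2] -10->24, delta=34, new_sum=171+(34)=205
Option B: A[7] 15->-18, delta=-33, new_sum=171+(-33)=138
Option C: A[3] 39->20, delta=-19, new_sum=171+(-19)=152 <-- matches target
Option D: A[5] 20->10, delta=-10, new_sum=171+(-10)=161
Option E: A[6] -4->42, delta=46, new_sum=171+(46)=217

Answer: C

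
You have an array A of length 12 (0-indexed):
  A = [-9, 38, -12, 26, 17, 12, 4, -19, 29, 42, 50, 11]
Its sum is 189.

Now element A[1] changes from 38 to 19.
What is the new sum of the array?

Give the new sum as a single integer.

Old value at index 1: 38
New value at index 1: 19
Delta = 19 - 38 = -19
New sum = old_sum + delta = 189 + (-19) = 170

Answer: 170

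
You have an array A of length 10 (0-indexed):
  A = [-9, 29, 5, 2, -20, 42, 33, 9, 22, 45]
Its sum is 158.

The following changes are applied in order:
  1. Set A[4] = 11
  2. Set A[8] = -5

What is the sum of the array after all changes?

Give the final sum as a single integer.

Answer: 162

Derivation:
Initial sum: 158
Change 1: A[4] -20 -> 11, delta = 31, sum = 189
Change 2: A[8] 22 -> -5, delta = -27, sum = 162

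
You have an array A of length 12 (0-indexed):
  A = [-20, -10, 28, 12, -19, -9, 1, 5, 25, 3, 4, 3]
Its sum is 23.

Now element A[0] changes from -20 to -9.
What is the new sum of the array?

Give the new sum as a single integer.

Answer: 34

Derivation:
Old value at index 0: -20
New value at index 0: -9
Delta = -9 - -20 = 11
New sum = old_sum + delta = 23 + (11) = 34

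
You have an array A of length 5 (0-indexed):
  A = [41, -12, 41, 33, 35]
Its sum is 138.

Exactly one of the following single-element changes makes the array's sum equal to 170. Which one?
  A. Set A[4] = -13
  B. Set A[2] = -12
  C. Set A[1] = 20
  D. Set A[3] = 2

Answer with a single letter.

Answer: C

Derivation:
Option A: A[4] 35->-13, delta=-48, new_sum=138+(-48)=90
Option B: A[2] 41->-12, delta=-53, new_sum=138+(-53)=85
Option C: A[1] -12->20, delta=32, new_sum=138+(32)=170 <-- matches target
Option D: A[3] 33->2, delta=-31, new_sum=138+(-31)=107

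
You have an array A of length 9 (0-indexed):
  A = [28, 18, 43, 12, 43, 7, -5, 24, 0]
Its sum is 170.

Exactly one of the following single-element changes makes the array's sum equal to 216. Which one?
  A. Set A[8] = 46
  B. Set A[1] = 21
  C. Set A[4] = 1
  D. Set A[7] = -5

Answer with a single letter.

Option A: A[8] 0->46, delta=46, new_sum=170+(46)=216 <-- matches target
Option B: A[1] 18->21, delta=3, new_sum=170+(3)=173
Option C: A[4] 43->1, delta=-42, new_sum=170+(-42)=128
Option D: A[7] 24->-5, delta=-29, new_sum=170+(-29)=141

Answer: A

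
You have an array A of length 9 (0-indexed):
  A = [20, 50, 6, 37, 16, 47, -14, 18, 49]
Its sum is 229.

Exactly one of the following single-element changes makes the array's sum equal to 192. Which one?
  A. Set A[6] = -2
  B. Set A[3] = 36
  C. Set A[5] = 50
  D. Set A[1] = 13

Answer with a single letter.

Answer: D

Derivation:
Option A: A[6] -14->-2, delta=12, new_sum=229+(12)=241
Option B: A[3] 37->36, delta=-1, new_sum=229+(-1)=228
Option C: A[5] 47->50, delta=3, new_sum=229+(3)=232
Option D: A[1] 50->13, delta=-37, new_sum=229+(-37)=192 <-- matches target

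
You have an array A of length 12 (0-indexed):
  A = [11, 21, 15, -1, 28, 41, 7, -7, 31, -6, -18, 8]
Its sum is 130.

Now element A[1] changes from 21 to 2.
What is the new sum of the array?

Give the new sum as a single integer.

Answer: 111

Derivation:
Old value at index 1: 21
New value at index 1: 2
Delta = 2 - 21 = -19
New sum = old_sum + delta = 130 + (-19) = 111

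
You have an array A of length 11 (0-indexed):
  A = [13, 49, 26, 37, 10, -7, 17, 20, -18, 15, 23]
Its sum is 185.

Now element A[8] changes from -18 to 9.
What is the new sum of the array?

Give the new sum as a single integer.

Answer: 212

Derivation:
Old value at index 8: -18
New value at index 8: 9
Delta = 9 - -18 = 27
New sum = old_sum + delta = 185 + (27) = 212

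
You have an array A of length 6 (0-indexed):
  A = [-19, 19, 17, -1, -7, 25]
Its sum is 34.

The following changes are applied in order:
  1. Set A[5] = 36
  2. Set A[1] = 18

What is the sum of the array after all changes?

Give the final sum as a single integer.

Answer: 44

Derivation:
Initial sum: 34
Change 1: A[5] 25 -> 36, delta = 11, sum = 45
Change 2: A[1] 19 -> 18, delta = -1, sum = 44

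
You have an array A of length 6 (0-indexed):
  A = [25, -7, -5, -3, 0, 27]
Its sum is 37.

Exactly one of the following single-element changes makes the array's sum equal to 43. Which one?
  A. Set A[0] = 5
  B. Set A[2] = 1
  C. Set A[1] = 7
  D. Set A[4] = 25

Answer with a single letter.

Option A: A[0] 25->5, delta=-20, new_sum=37+(-20)=17
Option B: A[2] -5->1, delta=6, new_sum=37+(6)=43 <-- matches target
Option C: A[1] -7->7, delta=14, new_sum=37+(14)=51
Option D: A[4] 0->25, delta=25, new_sum=37+(25)=62

Answer: B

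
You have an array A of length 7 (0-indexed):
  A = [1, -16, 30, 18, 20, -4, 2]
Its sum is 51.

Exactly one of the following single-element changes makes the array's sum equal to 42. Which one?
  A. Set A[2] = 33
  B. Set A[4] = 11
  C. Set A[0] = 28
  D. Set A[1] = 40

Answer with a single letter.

Answer: B

Derivation:
Option A: A[2] 30->33, delta=3, new_sum=51+(3)=54
Option B: A[4] 20->11, delta=-9, new_sum=51+(-9)=42 <-- matches target
Option C: A[0] 1->28, delta=27, new_sum=51+(27)=78
Option D: A[1] -16->40, delta=56, new_sum=51+(56)=107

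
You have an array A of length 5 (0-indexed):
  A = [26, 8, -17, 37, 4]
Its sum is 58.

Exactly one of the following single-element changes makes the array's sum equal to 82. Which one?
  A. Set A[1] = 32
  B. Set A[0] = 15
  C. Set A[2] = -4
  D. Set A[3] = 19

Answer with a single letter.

Answer: A

Derivation:
Option A: A[1] 8->32, delta=24, new_sum=58+(24)=82 <-- matches target
Option B: A[0] 26->15, delta=-11, new_sum=58+(-11)=47
Option C: A[2] -17->-4, delta=13, new_sum=58+(13)=71
Option D: A[3] 37->19, delta=-18, new_sum=58+(-18)=40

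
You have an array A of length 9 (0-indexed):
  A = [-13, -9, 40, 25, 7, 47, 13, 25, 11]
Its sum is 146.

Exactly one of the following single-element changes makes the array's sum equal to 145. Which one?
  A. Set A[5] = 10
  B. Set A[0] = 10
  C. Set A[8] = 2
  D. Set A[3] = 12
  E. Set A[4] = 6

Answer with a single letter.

Option A: A[5] 47->10, delta=-37, new_sum=146+(-37)=109
Option B: A[0] -13->10, delta=23, new_sum=146+(23)=169
Option C: A[8] 11->2, delta=-9, new_sum=146+(-9)=137
Option D: A[3] 25->12, delta=-13, new_sum=146+(-13)=133
Option E: A[4] 7->6, delta=-1, new_sum=146+(-1)=145 <-- matches target

Answer: E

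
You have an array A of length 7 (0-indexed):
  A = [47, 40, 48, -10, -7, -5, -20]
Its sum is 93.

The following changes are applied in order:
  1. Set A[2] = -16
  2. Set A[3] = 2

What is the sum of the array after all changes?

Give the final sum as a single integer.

Initial sum: 93
Change 1: A[2] 48 -> -16, delta = -64, sum = 29
Change 2: A[3] -10 -> 2, delta = 12, sum = 41

Answer: 41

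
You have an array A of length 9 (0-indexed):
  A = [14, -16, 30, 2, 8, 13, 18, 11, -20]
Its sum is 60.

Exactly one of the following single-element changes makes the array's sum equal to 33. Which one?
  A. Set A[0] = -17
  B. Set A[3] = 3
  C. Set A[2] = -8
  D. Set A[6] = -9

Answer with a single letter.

Option A: A[0] 14->-17, delta=-31, new_sum=60+(-31)=29
Option B: A[3] 2->3, delta=1, new_sum=60+(1)=61
Option C: A[2] 30->-8, delta=-38, new_sum=60+(-38)=22
Option D: A[6] 18->-9, delta=-27, new_sum=60+(-27)=33 <-- matches target

Answer: D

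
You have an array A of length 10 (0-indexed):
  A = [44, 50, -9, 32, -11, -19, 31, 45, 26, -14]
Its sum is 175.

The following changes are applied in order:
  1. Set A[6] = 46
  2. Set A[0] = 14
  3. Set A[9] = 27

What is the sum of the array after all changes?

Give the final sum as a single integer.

Initial sum: 175
Change 1: A[6] 31 -> 46, delta = 15, sum = 190
Change 2: A[0] 44 -> 14, delta = -30, sum = 160
Change 3: A[9] -14 -> 27, delta = 41, sum = 201

Answer: 201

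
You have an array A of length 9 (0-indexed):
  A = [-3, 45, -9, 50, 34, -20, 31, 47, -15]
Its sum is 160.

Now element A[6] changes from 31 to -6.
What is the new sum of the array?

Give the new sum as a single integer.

Old value at index 6: 31
New value at index 6: -6
Delta = -6 - 31 = -37
New sum = old_sum + delta = 160 + (-37) = 123

Answer: 123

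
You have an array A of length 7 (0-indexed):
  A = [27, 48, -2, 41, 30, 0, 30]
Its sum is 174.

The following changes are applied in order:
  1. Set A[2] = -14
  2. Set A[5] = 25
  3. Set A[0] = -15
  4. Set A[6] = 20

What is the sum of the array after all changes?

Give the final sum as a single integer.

Answer: 135

Derivation:
Initial sum: 174
Change 1: A[2] -2 -> -14, delta = -12, sum = 162
Change 2: A[5] 0 -> 25, delta = 25, sum = 187
Change 3: A[0] 27 -> -15, delta = -42, sum = 145
Change 4: A[6] 30 -> 20, delta = -10, sum = 135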